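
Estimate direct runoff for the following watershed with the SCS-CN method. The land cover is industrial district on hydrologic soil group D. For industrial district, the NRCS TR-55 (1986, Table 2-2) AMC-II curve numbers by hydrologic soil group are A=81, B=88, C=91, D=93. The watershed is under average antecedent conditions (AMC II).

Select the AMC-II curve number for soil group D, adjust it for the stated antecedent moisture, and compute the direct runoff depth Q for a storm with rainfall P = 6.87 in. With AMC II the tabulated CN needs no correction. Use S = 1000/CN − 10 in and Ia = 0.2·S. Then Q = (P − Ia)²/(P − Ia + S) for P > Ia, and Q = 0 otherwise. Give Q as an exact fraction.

Q = 3905125081/646266300 in ≈ 6.043 in

NRCS table: industrial district, soil group D → CN(II) = 93
CN(II) = 93; AMC II needs no correction.
Max retention: S = 1000/93 − 10 = 70/93 in (≈ 0.753 in)
Ia = 0.2S: 0.2·0.753 = 0.151 in (exactly 14/93)
P − Ia = 6.870 − 0.151 = 62491/9300 ≈ 6.719 in (> 0, runoff occurs)
Q: (62491/9300)² ÷ (69491/9300) = 3905125081/646266300 in (≈ 6.043 in)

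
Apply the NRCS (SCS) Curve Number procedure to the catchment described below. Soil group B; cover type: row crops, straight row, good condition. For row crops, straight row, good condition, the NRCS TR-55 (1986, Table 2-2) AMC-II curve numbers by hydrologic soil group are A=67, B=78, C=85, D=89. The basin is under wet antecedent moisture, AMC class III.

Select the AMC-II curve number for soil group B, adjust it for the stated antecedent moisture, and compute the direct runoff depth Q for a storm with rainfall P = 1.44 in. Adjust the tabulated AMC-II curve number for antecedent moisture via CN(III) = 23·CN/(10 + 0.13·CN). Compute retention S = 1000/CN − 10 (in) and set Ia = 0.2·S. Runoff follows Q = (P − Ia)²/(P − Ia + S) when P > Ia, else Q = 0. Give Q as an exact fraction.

Q = 179452816/304374525 in ≈ 0.590 in

NRCS table: row crops, straight row, good condition, soil group B → CN(II) = 78
Wet (AMC III): CN(III) = 23·78/(10 + 0.13·78) = 1794/(1007/50) = 89700/1007 ≈ 89.076
Max retention: S = 1000/(89700/1007) − 10 = 1100/897 in (≈ 1.226 in)
Initial abstraction Ia = S/5 = (1100/897)/5 = 220/897 ≈ 0.245 in
P − Ia = 1.440 − 0.245 = 26792/22425 ≈ 1.195 in (> 0, runoff occurs)
Q = (26792/22425)²/((26792/22425) + 1100/897) = (717811264/502880625)/(54292/22425) = 179452816/304374525 in ≈ 0.590 in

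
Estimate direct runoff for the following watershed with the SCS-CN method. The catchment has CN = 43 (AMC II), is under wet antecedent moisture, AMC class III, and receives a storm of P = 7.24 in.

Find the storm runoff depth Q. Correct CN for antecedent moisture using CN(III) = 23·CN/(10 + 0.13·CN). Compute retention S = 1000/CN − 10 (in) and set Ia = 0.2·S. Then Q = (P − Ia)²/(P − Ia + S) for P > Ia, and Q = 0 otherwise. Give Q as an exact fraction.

Q = 22652959081/7244647525 in ≈ 3.127 in

Wet (AMC III): CN(III) = 23·43/(10 + 0.13·43) = 989/(1559/100) = 98900/1559 ≈ 63.438
Max retention: S = 1000/(98900/1559) − 10 = 5700/989 in (≈ 5.763 in)
Ia = 0.2·(5700/989) = 1140/989 in ≈ 1.153 in
Since P=7.240 > Ia=1.153: effective rainfall P−Ia = 150509/24725 in
Q: (150509/24725)² ÷ (293009/24725) = 22652959081/7244647525 in (≈ 3.127 in)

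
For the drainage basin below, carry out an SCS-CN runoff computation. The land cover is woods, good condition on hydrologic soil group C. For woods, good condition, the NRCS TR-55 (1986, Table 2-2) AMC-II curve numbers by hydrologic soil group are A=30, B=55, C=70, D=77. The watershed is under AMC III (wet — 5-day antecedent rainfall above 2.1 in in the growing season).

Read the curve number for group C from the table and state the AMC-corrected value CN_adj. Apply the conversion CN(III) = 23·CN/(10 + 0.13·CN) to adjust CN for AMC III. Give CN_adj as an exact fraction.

CN_adj = 16100/191 ≈ 84.293

NRCS table: woods, good condition, soil group C → CN(II) = 70
Wet (AMC III): CN(III) = 23·70/(10 + 0.13·70) = 1610/(191/10) = 16100/191 ≈ 84.293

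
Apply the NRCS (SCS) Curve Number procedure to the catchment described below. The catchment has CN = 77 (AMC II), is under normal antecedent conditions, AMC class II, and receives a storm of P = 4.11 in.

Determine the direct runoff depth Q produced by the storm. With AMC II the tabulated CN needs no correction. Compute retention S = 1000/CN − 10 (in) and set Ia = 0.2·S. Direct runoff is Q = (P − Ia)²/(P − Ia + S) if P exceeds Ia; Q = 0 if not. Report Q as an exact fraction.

Q = 731540209/385361900 in ≈ 1.898 in

CN(II) = 77; AMC II needs no correction.
Max retention: S = 1000/77 − 10 = 230/77 in (≈ 2.987 in)
Ia = 0.2·(230/77) = 46/77 in ≈ 0.597 in
Excess rainfall: 4.110 − 0.597 = 3.513 in; P > Ia so Q > 0
Q = (27047/7700)²/((27047/7700) + 230/77) = (731540209/59290000)/(50047/7700) = 731540209/385361900 in ≈ 1.898 in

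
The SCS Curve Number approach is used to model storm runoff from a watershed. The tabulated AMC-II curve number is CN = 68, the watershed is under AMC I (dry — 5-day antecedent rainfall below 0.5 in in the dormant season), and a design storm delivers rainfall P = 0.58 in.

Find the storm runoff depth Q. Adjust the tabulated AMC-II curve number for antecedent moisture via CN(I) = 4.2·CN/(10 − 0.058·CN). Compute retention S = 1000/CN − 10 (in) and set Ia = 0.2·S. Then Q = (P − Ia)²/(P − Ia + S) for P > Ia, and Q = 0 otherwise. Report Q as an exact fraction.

Dry (AMC I): CN(I) = 4.2·68/(10 − 0.058·68) = (1428/5)/(757/125) = 35700/757 ≈ 47.160
Retention S: 1000/CN − 10 with CN=47.160 → S = 4000/357 ≈ 11.204 in
Ia = 0.2S: 0.2·11.204 = 2.241 in (exactly 800/357)
P = 0.580 ≤ Ia = 2.241 in: entire storm abstracted, Q = 0.

Q = 0 in ≈ 0.000 in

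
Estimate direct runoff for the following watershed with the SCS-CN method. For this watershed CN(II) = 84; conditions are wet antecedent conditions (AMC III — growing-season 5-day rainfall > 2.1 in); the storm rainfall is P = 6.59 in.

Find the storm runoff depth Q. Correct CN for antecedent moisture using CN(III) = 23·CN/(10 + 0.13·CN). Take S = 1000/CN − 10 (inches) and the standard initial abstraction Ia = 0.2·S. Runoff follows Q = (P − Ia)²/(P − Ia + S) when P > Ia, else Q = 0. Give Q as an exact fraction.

CN(III) from CN(II)=84: (23·84)/(10 + 0.13·84) = 48300/523 ≈ 92.352
Max retention: S = 1000/(48300/523) − 10 = 400/483 in (≈ 0.828 in)
Ia = 0.2S: 0.2·0.828 = 0.166 in (exactly 80/483)
P − Ia = 6.590 − 0.166 = 310297/48300 ≈ 6.424 in (> 0, runoff occurs)
Q: (310297/48300)² ÷ (350297/48300) = 96284228209/16919345100 in (≈ 5.691 in)

Q = 96284228209/16919345100 in ≈ 5.691 in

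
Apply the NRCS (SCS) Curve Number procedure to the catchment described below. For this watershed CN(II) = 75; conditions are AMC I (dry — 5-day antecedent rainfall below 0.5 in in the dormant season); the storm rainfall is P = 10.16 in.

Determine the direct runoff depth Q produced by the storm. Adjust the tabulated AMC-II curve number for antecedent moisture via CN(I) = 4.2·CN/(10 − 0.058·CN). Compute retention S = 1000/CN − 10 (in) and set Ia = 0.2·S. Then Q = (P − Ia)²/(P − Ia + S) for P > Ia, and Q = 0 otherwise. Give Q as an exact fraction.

Dry (AMC I): CN(I) = 4.2·75/(10 − 0.058·75) = 315/(113/20) = 6300/113 ≈ 55.752
S = 1000/(6300/113) − 10 = 500/63 in ≈ 7.937 in
Ia = 0.2·(500/63) = 100/63 in ≈ 1.587 in
Since P=10.160 > Ia=1.587: effective rainfall P−Ia = 13502/1575 in
Runoff Q = (P−Ia)²/(P−Ia+S) = (8.573)²/(8.573+7.937) = 91152002/20476575 ≈ 4.452 in

Q = 91152002/20476575 in ≈ 4.452 in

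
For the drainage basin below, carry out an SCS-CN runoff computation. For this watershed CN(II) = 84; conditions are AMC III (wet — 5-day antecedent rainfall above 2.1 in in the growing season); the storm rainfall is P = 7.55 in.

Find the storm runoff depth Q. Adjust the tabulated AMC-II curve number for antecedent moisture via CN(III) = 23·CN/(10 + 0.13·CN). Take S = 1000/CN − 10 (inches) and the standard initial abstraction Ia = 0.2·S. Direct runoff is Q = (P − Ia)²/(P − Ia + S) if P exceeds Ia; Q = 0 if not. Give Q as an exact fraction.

CN(III) from CN(II)=84: (23·84)/(10 + 0.13·84) = 48300/523 ≈ 92.352
S = 1000/(48300/523) − 10 = 400/483 in ≈ 0.828 in
Ia = 0.2S: 0.2·0.828 = 0.166 in (exactly 80/483)
Excess rainfall: 7.550 − 0.166 = 7.384 in; P > Ia so Q > 0
Runoff Q = (P−Ia)²/(P−Ia+S) = (7.384)²/(7.384+0.828) = 5088396889/766356780 ≈ 6.640 in

Q = 5088396889/766356780 in ≈ 6.640 in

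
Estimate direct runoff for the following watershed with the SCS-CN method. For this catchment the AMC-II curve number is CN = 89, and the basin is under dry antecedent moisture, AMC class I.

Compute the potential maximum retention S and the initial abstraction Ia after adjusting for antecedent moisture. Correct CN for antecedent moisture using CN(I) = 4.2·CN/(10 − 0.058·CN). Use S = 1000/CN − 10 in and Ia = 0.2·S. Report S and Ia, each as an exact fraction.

CN(I) from CN(II)=89: (4.2·89)/(10 − 0.058·89) = 186900/2419 ≈ 77.263
Max retention: S = 1000/(186900/2419) − 10 = 5500/1869 in (≈ 2.943 in)
Initial abstraction Ia = S/5 = (5500/1869)/5 = 1100/1869 ≈ 0.589 in

S = 5500/1869 in ≈ 2.943 in; Ia = 1100/1869 in ≈ 0.589 in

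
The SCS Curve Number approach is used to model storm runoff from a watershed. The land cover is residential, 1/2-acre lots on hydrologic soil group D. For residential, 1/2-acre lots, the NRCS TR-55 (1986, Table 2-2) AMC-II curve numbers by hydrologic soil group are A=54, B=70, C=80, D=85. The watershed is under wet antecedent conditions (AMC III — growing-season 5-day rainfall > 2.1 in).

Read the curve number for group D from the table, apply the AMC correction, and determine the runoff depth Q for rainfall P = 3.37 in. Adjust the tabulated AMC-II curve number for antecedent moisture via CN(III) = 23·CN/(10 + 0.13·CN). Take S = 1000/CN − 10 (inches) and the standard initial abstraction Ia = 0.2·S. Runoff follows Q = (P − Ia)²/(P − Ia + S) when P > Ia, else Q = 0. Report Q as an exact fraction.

NRCS table: residential, 1/2-acre lots, soil group D → CN(II) = 85
Adjust CN=85 to AMC III: 23·85/(10 + 0.13·85) → 1955 ÷ (421/20) = 39100/421 ≈ 92.874
S = 1000/(39100/421) − 10 = 300/391 in ≈ 0.767 in
Ia = 0.2·(300/391) = 60/391 in ≈ 0.153 in
P − Ia = 3.370 − 0.153 = 125767/39100 ≈ 3.217 in (> 0, runoff occurs)
Q = (125767/39100)²/((125767/39100) + 300/391) = (15817338289/1528810000)/(155767/39100) = 15817338289/6090489700 in ≈ 2.597 in

Q = 15817338289/6090489700 in ≈ 2.597 in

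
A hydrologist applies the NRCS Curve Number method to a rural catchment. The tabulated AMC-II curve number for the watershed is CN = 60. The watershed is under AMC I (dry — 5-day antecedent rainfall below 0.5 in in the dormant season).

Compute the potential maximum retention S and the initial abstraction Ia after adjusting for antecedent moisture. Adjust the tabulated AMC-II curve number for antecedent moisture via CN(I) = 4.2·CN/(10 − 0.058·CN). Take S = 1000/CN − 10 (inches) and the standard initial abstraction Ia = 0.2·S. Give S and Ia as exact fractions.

S = 1000/63 in ≈ 15.873 in; Ia = 200/63 in ≈ 3.175 in

Dry (AMC I): CN(I) = 4.2·60/(10 − 0.058·60) = 252/(163/25) = 6300/163 ≈ 38.650
S = 1000/(6300/163) − 10 = 1000/63 in ≈ 15.873 in
Ia = 0.2·(1000/63) = 200/63 in ≈ 3.175 in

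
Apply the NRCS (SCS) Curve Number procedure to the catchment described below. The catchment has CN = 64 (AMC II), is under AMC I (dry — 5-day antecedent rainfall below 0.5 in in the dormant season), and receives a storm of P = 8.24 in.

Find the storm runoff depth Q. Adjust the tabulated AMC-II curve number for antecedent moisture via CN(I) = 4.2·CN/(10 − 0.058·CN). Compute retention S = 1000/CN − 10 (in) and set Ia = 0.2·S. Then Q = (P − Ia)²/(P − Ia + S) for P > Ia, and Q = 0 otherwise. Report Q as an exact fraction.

CN(I) from CN(II)=64: (4.2·64)/(10 − 0.058·64) = 5600/131 ≈ 42.748
Max retention: S = 1000/(5600/131) − 10 = 375/28 in (≈ 13.393 in)
Ia = 0.2S: 0.2·13.393 = 2.679 in (exactly 75/28)
Since P=8.240 > Ia=2.679: effective rainfall P−Ia = 3893/700 in
Runoff Q = (P−Ia)²/(P−Ia+S) = (5.561)²/(5.561+13.393) = 15155449/9287600 ≈ 1.632 in

Q = 15155449/9287600 in ≈ 1.632 in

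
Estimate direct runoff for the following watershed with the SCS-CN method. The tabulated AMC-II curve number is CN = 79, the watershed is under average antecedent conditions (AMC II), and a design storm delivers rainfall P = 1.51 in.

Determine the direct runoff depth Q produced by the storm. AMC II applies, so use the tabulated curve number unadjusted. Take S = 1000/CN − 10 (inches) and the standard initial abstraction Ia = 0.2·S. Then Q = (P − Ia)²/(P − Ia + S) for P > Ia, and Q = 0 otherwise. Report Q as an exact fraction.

Q = 59737441/226959100 in ≈ 0.263 in

AMC II — tabulated CN = 79 applies directly.
S = 1000/79 − 10 = 210/79 in ≈ 2.658 in
Ia = 0.2·(210/79) = 42/79 in ≈ 0.532 in
Since P=1.510 > Ia=0.532: effective rainfall P−Ia = 7729/7900 in
Q: (7729/7900)² ÷ (28729/7900) = 59737441/226959100 in (≈ 0.263 in)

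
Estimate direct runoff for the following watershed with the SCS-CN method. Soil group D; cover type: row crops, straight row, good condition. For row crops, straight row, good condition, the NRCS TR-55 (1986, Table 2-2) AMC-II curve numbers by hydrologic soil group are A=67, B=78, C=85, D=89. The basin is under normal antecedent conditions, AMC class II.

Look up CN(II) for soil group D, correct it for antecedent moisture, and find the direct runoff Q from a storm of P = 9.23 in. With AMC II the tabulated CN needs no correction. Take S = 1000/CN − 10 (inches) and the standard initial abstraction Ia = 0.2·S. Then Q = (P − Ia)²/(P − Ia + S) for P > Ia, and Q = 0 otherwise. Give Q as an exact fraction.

Q = 6391522809/809428300 in ≈ 7.896 in

NRCS table: row crops, straight row, good condition, soil group D → CN(II) = 89
AMC II — tabulated CN = 89 applies directly.
Max retention: S = 1000/89 − 10 = 110/89 in (≈ 1.236 in)
Initial abstraction Ia = S/5 = (110/89)/5 = 22/89 ≈ 0.247 in
Since P=9.230 > Ia=0.247: effective rainfall P−Ia = 79947/8900 in
Runoff Q = (P−Ia)²/(P−Ia+S) = (8.983)²/(8.983+1.236) = 6391522809/809428300 ≈ 7.896 in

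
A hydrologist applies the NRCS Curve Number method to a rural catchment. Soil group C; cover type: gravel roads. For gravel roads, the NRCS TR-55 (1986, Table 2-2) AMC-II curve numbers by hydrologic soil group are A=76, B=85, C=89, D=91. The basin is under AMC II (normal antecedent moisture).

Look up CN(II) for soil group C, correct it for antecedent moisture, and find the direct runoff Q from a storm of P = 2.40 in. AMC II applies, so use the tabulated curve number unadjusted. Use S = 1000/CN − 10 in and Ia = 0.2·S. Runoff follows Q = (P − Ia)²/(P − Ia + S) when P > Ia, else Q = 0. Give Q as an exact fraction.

NRCS table: gravel roads, soil group C → CN(II) = 89
CN(II) = 89; AMC II needs no correction.
S = 1000/89 − 10 = 110/89 in ≈ 1.236 in
Ia = 0.2·(110/89) = 22/89 in ≈ 0.247 in
Excess rainfall: 2.400 − 0.247 = 2.153 in; P > Ia so Q > 0
Runoff Q = (P−Ia)²/(P−Ia+S) = (2.153)²/(2.153+1.236) = 229441/167765 ≈ 1.368 in

Q = 229441/167765 in ≈ 1.368 in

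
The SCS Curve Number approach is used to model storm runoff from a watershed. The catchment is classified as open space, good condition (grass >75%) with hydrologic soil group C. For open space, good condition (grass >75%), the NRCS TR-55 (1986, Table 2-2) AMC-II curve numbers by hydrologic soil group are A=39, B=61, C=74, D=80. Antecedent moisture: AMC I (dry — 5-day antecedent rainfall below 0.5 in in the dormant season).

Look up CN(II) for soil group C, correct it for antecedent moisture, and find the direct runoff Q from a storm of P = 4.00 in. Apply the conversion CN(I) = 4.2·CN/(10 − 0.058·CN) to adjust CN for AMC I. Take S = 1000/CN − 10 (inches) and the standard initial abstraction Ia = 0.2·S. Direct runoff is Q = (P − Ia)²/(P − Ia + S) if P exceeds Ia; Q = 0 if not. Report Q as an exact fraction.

Q = 817216/1613829 in ≈ 0.506 in

NRCS table: open space, good condition (grass >75%), soil group C → CN(II) = 74
CN(I) from CN(II)=74: (4.2·74)/(10 − 0.058·74) = 77700/1427 ≈ 54.450
Max retention: S = 1000/(77700/1427) − 10 = 6500/777 in (≈ 8.366 in)
Initial abstraction Ia = S/5 = (6500/777)/5 = 1300/777 ≈ 1.673 in
P − Ia = 4.000 − 1.673 = 1808/777 ≈ 2.327 in (> 0, runoff occurs)
Runoff Q = (P−Ia)²/(P−Ia+S) = (2.327)²/(2.327+8.366) = 817216/1613829 ≈ 0.506 in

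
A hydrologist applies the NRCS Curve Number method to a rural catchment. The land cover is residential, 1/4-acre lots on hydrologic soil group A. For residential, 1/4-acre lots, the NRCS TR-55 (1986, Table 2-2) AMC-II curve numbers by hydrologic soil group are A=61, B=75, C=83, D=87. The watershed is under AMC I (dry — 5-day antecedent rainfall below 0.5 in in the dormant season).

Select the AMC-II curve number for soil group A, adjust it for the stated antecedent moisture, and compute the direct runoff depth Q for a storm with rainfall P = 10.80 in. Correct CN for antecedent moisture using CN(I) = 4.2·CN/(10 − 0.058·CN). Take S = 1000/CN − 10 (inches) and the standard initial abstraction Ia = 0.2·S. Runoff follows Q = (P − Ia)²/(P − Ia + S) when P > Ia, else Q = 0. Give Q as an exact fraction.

NRCS table: residential, 1/4-acre lots, soil group A → CN(II) = 61
Adjust CN=61 to AMC I: 4.2·61/(10 − 0.058·61) → (1281/5) ÷ (3231/500) = 42700/1077 ≈ 39.647
Retention S: 1000/CN − 10 with CN=39.647 → S = 6500/427 ≈ 15.222 in
Ia = 0.2·(6500/427) = 1300/427 in ≈ 3.044 in
Excess rainfall: 10.800 − 3.044 = 7.756 in; P > Ia so Q > 0
Runoff Q = (P−Ia)²/(P−Ia+S) = (7.756)²/(7.756+15.222) = 137083682/52369415 ≈ 2.618 in

Q = 137083682/52369415 in ≈ 2.618 in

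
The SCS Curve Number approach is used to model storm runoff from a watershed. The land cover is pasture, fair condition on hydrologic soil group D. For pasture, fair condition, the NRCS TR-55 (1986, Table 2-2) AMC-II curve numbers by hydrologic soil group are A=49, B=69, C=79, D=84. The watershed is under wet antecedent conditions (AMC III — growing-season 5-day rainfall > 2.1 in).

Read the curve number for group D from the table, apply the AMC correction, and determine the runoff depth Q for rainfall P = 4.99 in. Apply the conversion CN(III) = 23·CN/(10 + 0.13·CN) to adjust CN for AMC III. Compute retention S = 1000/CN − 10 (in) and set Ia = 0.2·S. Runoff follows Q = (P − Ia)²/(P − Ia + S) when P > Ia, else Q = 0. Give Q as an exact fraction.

NRCS table: pasture, fair condition, soil group D → CN(II) = 84
CN(III) from CN(II)=84: (23·84)/(10 + 0.13·84) = 48300/523 ≈ 92.352
S = 1000/(48300/523) − 10 = 400/483 in ≈ 0.828 in
Initial abstraction Ia = S/5 = (400/483)/5 = 80/483 ≈ 0.166 in
Since P=4.990 > Ia=0.166: effective rainfall P−Ia = 233017/48300 in
Runoff Q = (P−Ia)²/(P−Ia+S) = (4.824)²/(4.824+0.828) = 54296922289/13186721100 ≈ 4.118 in

Q = 54296922289/13186721100 in ≈ 4.118 in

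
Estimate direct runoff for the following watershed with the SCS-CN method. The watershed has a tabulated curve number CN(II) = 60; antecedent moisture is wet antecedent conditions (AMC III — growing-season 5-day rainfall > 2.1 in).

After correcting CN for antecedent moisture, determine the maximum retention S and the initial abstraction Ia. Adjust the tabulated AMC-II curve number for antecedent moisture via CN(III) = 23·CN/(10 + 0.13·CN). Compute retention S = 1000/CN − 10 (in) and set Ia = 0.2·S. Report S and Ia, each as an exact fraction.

Adjust CN=60 to AMC III: 23·60/(10 + 0.13·60) → 1380 ÷ (89/5) = 6900/89 ≈ 77.528
Max retention: S = 1000/(6900/89) − 10 = 200/69 in (≈ 2.899 in)
Ia = 0.2S: 0.2·2.899 = 0.580 in (exactly 40/69)

S = 200/69 in ≈ 2.899 in; Ia = 40/69 in ≈ 0.580 in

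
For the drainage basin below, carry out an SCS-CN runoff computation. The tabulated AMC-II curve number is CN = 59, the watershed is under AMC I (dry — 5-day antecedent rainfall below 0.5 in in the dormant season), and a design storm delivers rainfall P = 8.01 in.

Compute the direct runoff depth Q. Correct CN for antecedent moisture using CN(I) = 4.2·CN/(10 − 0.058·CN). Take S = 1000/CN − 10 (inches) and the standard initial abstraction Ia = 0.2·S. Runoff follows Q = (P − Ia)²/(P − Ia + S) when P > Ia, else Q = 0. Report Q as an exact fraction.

Q = 339235188721/326159192100 in ≈ 1.040 in

Adjust CN=59 to AMC I: 4.2·59/(10 − 0.058·59) → (1239/5) ÷ (3289/500) = 123900/3289 ≈ 37.671
Retention S: 1000/CN − 10 with CN=37.671 → S = 20500/1239 ≈ 16.546 in
Ia = 0.2S: 0.2·16.546 = 3.309 in (exactly 4100/1239)
P − Ia = 8.010 − 3.309 = 582439/123900 ≈ 4.701 in (> 0, runoff occurs)
Runoff Q = (P−Ia)²/(P−Ia+S) = (4.701)²/(4.701+16.546) = 339235188721/326159192100 ≈ 1.040 in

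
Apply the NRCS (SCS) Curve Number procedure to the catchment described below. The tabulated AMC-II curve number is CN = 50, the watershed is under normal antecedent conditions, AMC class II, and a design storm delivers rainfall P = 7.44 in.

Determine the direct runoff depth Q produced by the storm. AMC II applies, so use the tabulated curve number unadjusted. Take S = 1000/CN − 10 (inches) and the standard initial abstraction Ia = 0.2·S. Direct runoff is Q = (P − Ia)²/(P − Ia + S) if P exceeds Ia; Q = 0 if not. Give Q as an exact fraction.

AMC II — tabulated CN = 50 applies directly.
S = 1000/50 − 10 = 10 in ≈ 10.000 in
Ia = 0.2S: 0.2·10.000 = 2.000 in (exactly 2)
Excess rainfall: 7.440 − 2.000 = 5.440 in; P > Ia so Q > 0
Q = (136/25)²/((136/25) + 10) = (18496/625)/(386/25) = 9248/4825 in ≈ 1.917 in

Q = 9248/4825 in ≈ 1.917 in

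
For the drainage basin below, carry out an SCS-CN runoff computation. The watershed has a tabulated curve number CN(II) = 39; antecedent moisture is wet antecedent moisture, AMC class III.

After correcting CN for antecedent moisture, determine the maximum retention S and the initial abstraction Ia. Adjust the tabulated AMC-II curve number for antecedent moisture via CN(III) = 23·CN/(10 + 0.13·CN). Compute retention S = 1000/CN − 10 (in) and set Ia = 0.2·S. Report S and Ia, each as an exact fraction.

S = 6100/897 in ≈ 6.800 in; Ia = 1220/897 in ≈ 1.360 in

Wet (AMC III): CN(III) = 23·39/(10 + 0.13·39) = 897/(1507/100) = 89700/1507 ≈ 59.522
Max retention: S = 1000/(89700/1507) − 10 = 6100/897 in (≈ 6.800 in)
Initial abstraction Ia = S/5 = (6100/897)/5 = 1220/897 ≈ 1.360 in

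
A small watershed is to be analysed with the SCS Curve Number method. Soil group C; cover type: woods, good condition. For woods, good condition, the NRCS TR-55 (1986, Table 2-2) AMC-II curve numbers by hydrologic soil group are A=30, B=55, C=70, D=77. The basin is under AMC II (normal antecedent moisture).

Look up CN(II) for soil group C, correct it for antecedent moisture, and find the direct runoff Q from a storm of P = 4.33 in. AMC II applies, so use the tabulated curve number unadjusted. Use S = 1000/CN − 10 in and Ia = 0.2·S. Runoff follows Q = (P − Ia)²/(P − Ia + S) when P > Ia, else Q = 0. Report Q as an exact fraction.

NRCS table: woods, good condition, soil group C → CN(II) = 70
Average conditions: CN = 70 (no AMC adjustment).
S = 1000/70 − 10 = 30/7 in ≈ 4.286 in
Ia = 0.2S: 0.2·4.286 = 0.857 in (exactly 6/7)
Since P=4.330 > Ia=0.857: effective rainfall P−Ia = 2431/700 in
Runoff Q = (P−Ia)²/(P−Ia+S) = (3.473)²/(3.473+4.286) = 5909761/3801700 ≈ 1.555 in

Q = 5909761/3801700 in ≈ 1.555 in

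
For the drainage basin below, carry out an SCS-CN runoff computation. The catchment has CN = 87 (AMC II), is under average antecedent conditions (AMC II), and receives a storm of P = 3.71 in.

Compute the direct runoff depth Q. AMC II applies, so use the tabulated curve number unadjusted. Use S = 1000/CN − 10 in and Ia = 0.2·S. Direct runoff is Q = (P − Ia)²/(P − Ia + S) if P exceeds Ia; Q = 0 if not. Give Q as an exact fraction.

Q = 880724329/371289900 in ≈ 2.372 in

Average conditions: CN = 87 (no AMC adjustment).
Retention S: 1000/CN − 10 with CN=87.000 → S = 130/87 ≈ 1.494 in
Ia = 0.2S: 0.2·1.494 = 0.299 in (exactly 26/87)
Since P=3.710 > Ia=0.299: effective rainfall P−Ia = 29677/8700 in
Q: (29677/8700)² ÷ (42677/8700) = 880724329/371289900 in (≈ 2.372 in)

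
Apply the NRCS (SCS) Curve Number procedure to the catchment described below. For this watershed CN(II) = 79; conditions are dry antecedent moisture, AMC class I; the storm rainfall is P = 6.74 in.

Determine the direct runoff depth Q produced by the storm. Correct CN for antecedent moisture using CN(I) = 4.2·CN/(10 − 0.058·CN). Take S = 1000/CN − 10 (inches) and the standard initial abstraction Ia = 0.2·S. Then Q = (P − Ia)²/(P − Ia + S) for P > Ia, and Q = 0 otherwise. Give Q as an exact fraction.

Q = 467554129/184160850 in ≈ 2.539 in

CN(I) from CN(II)=79: (4.2·79)/(10 − 0.058·79) = 7900/129 ≈ 61.240
S = 1000/(7900/129) − 10 = 500/79 in ≈ 6.329 in
Ia = 0.2S: 0.2·6.329 = 1.266 in (exactly 100/79)
Since P=6.740 > Ia=1.266: effective rainfall P−Ia = 21623/3950 in
Q: (21623/3950)² ÷ (46623/3950) = 467554129/184160850 in (≈ 2.539 in)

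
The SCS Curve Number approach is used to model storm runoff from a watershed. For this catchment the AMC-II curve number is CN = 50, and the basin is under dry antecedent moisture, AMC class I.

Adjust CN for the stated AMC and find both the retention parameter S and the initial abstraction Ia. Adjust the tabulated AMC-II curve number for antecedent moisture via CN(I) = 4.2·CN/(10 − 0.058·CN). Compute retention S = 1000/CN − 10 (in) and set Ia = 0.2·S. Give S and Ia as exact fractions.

S = 500/21 in ≈ 23.810 in; Ia = 100/21 in ≈ 4.762 in

Adjust CN=50 to AMC I: 4.2·50/(10 − 0.058·50) → 210 ÷ (71/10) = 2100/71 ≈ 29.577
Retention S: 1000/CN − 10 with CN=29.577 → S = 500/21 ≈ 23.810 in
Ia = 0.2S: 0.2·23.810 = 4.762 in (exactly 100/21)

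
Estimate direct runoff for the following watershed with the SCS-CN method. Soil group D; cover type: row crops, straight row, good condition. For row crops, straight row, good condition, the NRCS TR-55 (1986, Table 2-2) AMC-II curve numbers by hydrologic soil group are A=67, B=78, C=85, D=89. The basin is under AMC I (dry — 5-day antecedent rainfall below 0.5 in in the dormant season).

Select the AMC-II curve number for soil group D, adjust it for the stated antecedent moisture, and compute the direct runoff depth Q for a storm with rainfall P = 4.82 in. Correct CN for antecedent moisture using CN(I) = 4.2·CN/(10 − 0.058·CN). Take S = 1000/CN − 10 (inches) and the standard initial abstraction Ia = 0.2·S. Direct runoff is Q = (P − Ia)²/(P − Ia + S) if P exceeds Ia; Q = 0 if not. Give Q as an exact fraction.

Q = 156364094041/62651590050 in ≈ 2.496 in

NRCS table: row crops, straight row, good condition, soil group D → CN(II) = 89
Dry (AMC I): CN(I) = 4.2·89/(10 − 0.058·89) = (1869/5)/(2419/500) = 186900/2419 ≈ 77.263
S = 1000/(186900/2419) − 10 = 5500/1869 in ≈ 2.943 in
Ia = 0.2S: 0.2·2.943 = 0.589 in (exactly 1100/1869)
Excess rainfall: 4.820 − 0.589 = 4.231 in; P > Ia so Q > 0
Q: (395429/93450)² ÷ (670429/93450) = 156364094041/62651590050 in (≈ 2.496 in)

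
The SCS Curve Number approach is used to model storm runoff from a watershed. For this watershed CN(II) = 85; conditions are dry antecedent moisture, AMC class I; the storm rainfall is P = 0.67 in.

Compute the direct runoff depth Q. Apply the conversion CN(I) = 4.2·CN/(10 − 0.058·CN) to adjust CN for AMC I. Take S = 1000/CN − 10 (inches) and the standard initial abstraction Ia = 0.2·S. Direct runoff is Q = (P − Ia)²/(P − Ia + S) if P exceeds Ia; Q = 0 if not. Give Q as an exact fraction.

Dry (AMC I): CN(I) = 4.2·85/(10 − 0.058·85) = 357/(507/100) = 11900/169 ≈ 70.414
S = 1000/(11900/169) − 10 = 500/119 in ≈ 4.202 in
Ia = 0.2·(500/119) = 100/119 in ≈ 0.840 in
P = 0.670 ≤ Ia = 0.840 in: entire storm abstracted, Q = 0.

Q = 0 in ≈ 0.000 in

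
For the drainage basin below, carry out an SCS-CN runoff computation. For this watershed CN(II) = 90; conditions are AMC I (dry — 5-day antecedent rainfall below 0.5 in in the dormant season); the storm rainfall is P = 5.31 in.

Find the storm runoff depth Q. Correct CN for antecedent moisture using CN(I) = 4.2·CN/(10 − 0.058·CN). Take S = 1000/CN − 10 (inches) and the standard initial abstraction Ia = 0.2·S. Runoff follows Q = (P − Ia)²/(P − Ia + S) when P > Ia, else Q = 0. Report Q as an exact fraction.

CN(I) from CN(II)=90: (4.2·90)/(10 − 0.058·90) = 18900/239 ≈ 79.079
S = 1000/(18900/239) − 10 = 500/189 in ≈ 2.646 in
Ia = 0.2·(500/189) = 100/189 in ≈ 0.529 in
Excess rainfall: 5.310 − 0.529 = 4.781 in; P > Ia so Q > 0
Q = (90359/18900)²/((90359/18900) + 500/189) = (8164748881/357210000)/(140359/18900) = 8164748881/2652785100 in ≈ 3.078 in

Q = 8164748881/2652785100 in ≈ 3.078 in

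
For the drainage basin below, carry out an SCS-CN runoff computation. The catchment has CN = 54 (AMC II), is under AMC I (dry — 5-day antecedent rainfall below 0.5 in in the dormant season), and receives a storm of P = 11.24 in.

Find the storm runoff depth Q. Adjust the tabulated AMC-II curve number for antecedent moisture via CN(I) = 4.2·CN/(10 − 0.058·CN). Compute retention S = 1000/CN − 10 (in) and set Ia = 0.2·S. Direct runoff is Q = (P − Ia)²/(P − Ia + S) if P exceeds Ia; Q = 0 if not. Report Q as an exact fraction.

Q = 10368737929/5518710225 in ≈ 1.879 in

Dry (AMC I): CN(I) = 4.2·54/(10 − 0.058·54) = (1134/5)/(1717/250) = 56700/1717 ≈ 33.023
Retention S: 1000/CN − 10 with CN=33.023 → S = 11500/567 ≈ 20.282 in
Initial abstraction Ia = S/5 = (11500/567)/5 = 2300/567 ≈ 4.056 in
P − Ia = 11.240 − 4.056 = 101827/14175 ≈ 7.184 in (> 0, runoff occurs)
Runoff Q = (P−Ia)²/(P−Ia+S) = (7.184)²/(7.184+20.282) = 10368737929/5518710225 ≈ 1.879 in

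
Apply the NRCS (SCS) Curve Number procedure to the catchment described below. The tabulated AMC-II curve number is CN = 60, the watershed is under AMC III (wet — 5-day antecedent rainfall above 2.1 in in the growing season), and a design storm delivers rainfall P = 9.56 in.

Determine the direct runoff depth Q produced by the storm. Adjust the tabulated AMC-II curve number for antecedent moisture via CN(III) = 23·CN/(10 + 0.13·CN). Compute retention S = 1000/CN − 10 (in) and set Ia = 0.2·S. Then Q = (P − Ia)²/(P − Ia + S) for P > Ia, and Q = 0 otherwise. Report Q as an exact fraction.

CN(III) from CN(II)=60: (23·60)/(10 + 0.13·60) = 6900/89 ≈ 77.528
S = 1000/(6900/89) − 10 = 200/69 in ≈ 2.899 in
Ia = 0.2·(200/69) = 40/69 in ≈ 0.580 in
P − Ia = 9.560 − 0.580 = 15491/1725 ≈ 8.980 in (> 0, runoff occurs)
Runoff Q = (P−Ia)²/(P−Ia+S) = (8.980)²/(8.980+2.899) = 239971081/35346975 ≈ 6.789 in

Q = 239971081/35346975 in ≈ 6.789 in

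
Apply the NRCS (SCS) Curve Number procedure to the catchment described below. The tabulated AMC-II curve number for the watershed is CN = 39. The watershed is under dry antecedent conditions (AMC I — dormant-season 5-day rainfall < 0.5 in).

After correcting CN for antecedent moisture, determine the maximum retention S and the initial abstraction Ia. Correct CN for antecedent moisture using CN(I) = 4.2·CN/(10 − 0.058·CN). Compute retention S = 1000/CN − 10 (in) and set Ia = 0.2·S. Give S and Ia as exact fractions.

Dry (AMC I): CN(I) = 4.2·39/(10 − 0.058·39) = (819/5)/(3869/500) = 81900/3869 ≈ 21.168
Max retention: S = 1000/(81900/3869) − 10 = 30500/819 in (≈ 37.241 in)
Ia = 0.2S: 0.2·37.241 = 7.448 in (exactly 6100/819)

S = 30500/819 in ≈ 37.241 in; Ia = 6100/819 in ≈ 7.448 in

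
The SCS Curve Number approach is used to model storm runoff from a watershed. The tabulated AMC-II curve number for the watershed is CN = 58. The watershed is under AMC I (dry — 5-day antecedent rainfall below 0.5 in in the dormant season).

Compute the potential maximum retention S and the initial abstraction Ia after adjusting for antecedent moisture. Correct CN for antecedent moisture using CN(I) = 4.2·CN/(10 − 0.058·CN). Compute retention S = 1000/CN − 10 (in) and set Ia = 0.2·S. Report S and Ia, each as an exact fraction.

Dry (AMC I): CN(I) = 4.2·58/(10 − 0.058·58) = (1218/5)/(1659/250) = 2900/79 ≈ 36.709
S = 1000/(2900/79) − 10 = 500/29 in ≈ 17.241 in
Initial abstraction Ia = S/5 = (500/29)/5 = 100/29 ≈ 3.448 in

S = 500/29 in ≈ 17.241 in; Ia = 100/29 in ≈ 3.448 in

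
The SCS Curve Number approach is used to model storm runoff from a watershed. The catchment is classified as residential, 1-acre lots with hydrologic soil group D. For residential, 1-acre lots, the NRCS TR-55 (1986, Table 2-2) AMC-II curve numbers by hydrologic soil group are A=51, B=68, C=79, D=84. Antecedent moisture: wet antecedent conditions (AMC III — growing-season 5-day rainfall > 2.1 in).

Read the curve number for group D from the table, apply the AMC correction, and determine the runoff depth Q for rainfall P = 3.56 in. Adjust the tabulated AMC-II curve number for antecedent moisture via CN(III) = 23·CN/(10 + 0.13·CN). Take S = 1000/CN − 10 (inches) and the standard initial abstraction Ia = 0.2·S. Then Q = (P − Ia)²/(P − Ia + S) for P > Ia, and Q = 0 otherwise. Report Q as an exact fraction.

Q = 1679934169/615668025 in ≈ 2.729 in

NRCS table: residential, 1-acre lots, soil group D → CN(II) = 84
Adjust CN=84 to AMC III: 23·84/(10 + 0.13·84) → 1932 ÷ (523/25) = 48300/523 ≈ 92.352
S = 1000/(48300/523) − 10 = 400/483 in ≈ 0.828 in
Ia = 0.2·(400/483) = 80/483 in ≈ 0.166 in
Excess rainfall: 3.560 − 0.166 = 3.394 in; P > Ia so Q > 0
Q = (40987/12075)²/((40987/12075) + 400/483) = (1679934169/145805625)/(50987/12075) = 1679934169/615668025 in ≈ 2.729 in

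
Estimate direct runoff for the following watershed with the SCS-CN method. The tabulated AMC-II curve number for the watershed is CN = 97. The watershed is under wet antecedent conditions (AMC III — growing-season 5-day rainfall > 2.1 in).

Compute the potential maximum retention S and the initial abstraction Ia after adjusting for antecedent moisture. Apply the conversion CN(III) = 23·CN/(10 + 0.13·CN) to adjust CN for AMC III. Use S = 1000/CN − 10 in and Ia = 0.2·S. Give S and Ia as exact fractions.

Adjust CN=97 to AMC III: 23·97/(10 + 0.13·97) → 2231 ÷ (2261/100) = 223100/2261 ≈ 98.673
Max retention: S = 1000/(223100/2261) − 10 = 300/2231 in (≈ 0.134 in)
Initial abstraction Ia = S/5 = (300/2231)/5 = 60/2231 ≈ 0.027 in

S = 300/2231 in ≈ 0.134 in; Ia = 60/2231 in ≈ 0.027 in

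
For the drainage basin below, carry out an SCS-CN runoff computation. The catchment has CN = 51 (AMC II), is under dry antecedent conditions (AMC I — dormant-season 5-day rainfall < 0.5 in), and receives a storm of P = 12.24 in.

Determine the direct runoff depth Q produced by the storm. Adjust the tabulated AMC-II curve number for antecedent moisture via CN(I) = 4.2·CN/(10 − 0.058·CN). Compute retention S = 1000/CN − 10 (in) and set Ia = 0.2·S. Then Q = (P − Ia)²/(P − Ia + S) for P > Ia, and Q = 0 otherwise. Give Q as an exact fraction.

Q = 429772562/223414425 in ≈ 1.924 in

Dry (AMC I): CN(I) = 4.2·51/(10 − 0.058·51) = (1071/5)/(3521/500) = 15300/503 ≈ 30.417
Retention S: 1000/CN − 10 with CN=30.417 → S = 3500/153 ≈ 22.876 in
Ia = 0.2S: 0.2·22.876 = 4.575 in (exactly 700/153)
Excess rainfall: 12.240 − 4.575 = 7.665 in; P > Ia so Q > 0
Runoff Q = (P−Ia)²/(P−Ia+S) = (7.665)²/(7.665+22.876) = 429772562/223414425 ≈ 1.924 in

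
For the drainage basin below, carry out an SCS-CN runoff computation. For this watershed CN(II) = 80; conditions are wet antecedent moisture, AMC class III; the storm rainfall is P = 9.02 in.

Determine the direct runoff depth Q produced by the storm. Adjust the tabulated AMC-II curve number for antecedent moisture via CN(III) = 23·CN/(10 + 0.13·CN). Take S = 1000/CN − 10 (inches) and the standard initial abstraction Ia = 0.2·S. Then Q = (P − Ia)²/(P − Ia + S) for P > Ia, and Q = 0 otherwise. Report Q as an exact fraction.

Adjust CN=80 to AMC III: 23·80/(10 + 0.13·80) → 1840 ÷ (102/5) = 4600/51 ≈ 90.196
Retention S: 1000/CN − 10 with CN=90.196 → S = 25/23 ≈ 1.087 in
Ia = 0.2S: 0.2·1.087 = 0.217 in (exactly 5/23)
Excess rainfall: 9.020 − 0.217 = 8.803 in; P > Ia so Q > 0
Q = (10123/1150)²/((10123/1150) + 25/23) = (102475129/1322500)/(11373/1150) = 102475129/13078950 in ≈ 7.835 in

Q = 102475129/13078950 in ≈ 7.835 in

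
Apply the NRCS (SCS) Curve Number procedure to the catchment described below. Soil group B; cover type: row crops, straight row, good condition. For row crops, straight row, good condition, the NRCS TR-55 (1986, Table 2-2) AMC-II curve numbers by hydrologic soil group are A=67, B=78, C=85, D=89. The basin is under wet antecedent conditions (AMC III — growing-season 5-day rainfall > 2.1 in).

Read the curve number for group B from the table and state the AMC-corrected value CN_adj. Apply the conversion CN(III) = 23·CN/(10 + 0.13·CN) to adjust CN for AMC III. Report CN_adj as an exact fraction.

NRCS table: row crops, straight row, good condition, soil group B → CN(II) = 78
Wet (AMC III): CN(III) = 23·78/(10 + 0.13·78) = 1794/(1007/50) = 89700/1007 ≈ 89.076

CN_adj = 89700/1007 ≈ 89.076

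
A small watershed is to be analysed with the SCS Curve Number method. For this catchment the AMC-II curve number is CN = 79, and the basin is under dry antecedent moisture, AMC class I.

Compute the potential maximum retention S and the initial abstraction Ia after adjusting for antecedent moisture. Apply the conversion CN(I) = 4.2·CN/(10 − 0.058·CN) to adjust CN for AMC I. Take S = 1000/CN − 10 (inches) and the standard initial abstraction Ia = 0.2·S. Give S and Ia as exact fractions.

CN(I) from CN(II)=79: (4.2·79)/(10 − 0.058·79) = 7900/129 ≈ 61.240
S = 1000/(7900/129) − 10 = 500/79 in ≈ 6.329 in
Ia = 0.2S: 0.2·6.329 = 1.266 in (exactly 100/79)

S = 500/79 in ≈ 6.329 in; Ia = 100/79 in ≈ 1.266 in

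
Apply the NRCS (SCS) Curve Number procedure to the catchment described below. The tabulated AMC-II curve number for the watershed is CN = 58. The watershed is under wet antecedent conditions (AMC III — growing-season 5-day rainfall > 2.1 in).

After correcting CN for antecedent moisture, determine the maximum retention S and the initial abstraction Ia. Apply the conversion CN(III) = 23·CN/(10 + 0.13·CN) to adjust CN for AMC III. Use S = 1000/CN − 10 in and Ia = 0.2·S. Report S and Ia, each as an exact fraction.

S = 2100/667 in ≈ 3.148 in; Ia = 420/667 in ≈ 0.630 in

Wet (AMC III): CN(III) = 23·58/(10 + 0.13·58) = 1334/(877/50) = 66700/877 ≈ 76.055
Retention S: 1000/CN − 10 with CN=76.055 → S = 2100/667 ≈ 3.148 in
Ia = 0.2S: 0.2·3.148 = 0.630 in (exactly 420/667)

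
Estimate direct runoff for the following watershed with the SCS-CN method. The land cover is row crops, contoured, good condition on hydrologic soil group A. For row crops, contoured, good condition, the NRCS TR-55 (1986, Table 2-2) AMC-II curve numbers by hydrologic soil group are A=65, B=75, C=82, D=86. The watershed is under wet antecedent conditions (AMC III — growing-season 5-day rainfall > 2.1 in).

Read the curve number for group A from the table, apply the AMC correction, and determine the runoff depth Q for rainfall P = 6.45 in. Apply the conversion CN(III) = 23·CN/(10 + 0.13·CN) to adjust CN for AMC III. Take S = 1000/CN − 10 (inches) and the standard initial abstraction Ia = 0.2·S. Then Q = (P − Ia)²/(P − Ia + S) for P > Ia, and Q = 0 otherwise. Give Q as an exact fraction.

NRCS table: row crops, contoured, good condition, soil group A → CN(II) = 65
Wet (AMC III): CN(III) = 23·65/(10 + 0.13·65) = 1495/(369/20) = 29900/369 ≈ 81.030
Max retention: S = 1000/(29900/369) − 10 = 700/299 in (≈ 2.341 in)
Ia = 0.2S: 0.2·2.341 = 0.468 in (exactly 140/299)
Excess rainfall: 6.450 − 0.468 = 5.982 in; P > Ia so Q > 0
Q = (35771/5980)²/((35771/5980) + 700/299) = (1279564441/35760400)/(49771/5980) = 1279564441/297630580 in ≈ 4.299 in

Q = 1279564441/297630580 in ≈ 4.299 in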